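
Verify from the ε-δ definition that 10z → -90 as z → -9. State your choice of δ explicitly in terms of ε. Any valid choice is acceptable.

δ = ε/10

Fix ε > 0. We need δ > 0 so that 0 < |z + 9| < δ implies |(10z) + 90| < ε.
Since (10z) + 90 = 10(z + 9), we have |(10z) + 90| = 10|z + 9|.
So 10|z + 9| < ε exactly when |z + 9| < ε/10.
Take δ = ε/10. If 0 < |z + 9| < δ then |(10z) + 90| = 10|z + 9| < 10·(ε/10) = ε.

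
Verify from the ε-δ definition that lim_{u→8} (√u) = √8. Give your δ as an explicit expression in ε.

Let ε > 0 be given. We want δ > 0 such that 0 < |u − 8| < δ implies |√u − √8| < ε.
Rationalise: √u − √8 = (u − 8)/(√u + √8), so |√u − √8| = |u − 8|/(√u + √8).
Restrict δ ≤ 8 so that |u − 8| < 8 forces u > 0, and then √u + √8 > √8.
Hence |√u − √8| < |u − 8|/√8, which is < ε once |u − 8| < √8·ε.
Take δ = min(8, √8·ε). If 0 < |u − 8| < δ then u > 0 and |√u − √8| < |u − 8|/√8 < ε.

δ = min(8, √8·ε)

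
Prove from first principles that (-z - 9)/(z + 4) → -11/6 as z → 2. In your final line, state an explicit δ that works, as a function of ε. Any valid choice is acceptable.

δ = min(3, (18/5)ε)

Suppose ε > 0. We want δ > 0 with 0 < |z − 2| < δ ⇒ |(-z - 9)/(z + 4) + 11/6| < ε.
Combining over a common denominator, (-z - 9)/(z + 4) + 11/6 = [(-z - 9)·6 − (-11)·(z + 4)] / [6·(z + 4)] = 5(z − 2) / (6(z + 4)).
So |(-z - 9)/(z + 4) + 11/6| = 5|z − 2| / (6·|z + 4|).
Restrict δ ≤ 3. Then |z − 2| < 3 gives |z + 4| = |(z − 2) + 6| ≥ 6 − 3 = 3.
Hence |(-z - 9)/(z + 4) + 11/6| < 5|z − 2|/(6·3) = (5/18)|z − 2|, which is < ε once |z − 2| < (18/5)ε.
Take δ = min(3, (18/5)ε). Then 0 < |z − 2| < δ forces both bounds, so |(-z - 9)/(z + 4) + 11/6| < ε.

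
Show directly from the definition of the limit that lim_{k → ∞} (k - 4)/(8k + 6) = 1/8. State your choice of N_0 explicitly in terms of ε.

Let ε > 0 be given. For k ≥ 1, |(k - 4)/(8k + 6) − (1/8)| = |-38|/(8(8k + 6)) = 38/(8(8k + 6)).
Since 8k + 6 ≥ 8k for k ≥ 1, this is ≤ 38/(8·8k) = (19/32)/k.
So |(k - 4)/(8k + 6) − (1/8)| < ε whenever k > (19/32)/ε.
Take N_0 = (19/32)/ε. If k > N_0 then |(k - 4)/(8k + 6) − (1/8)| ≤ (19/32)/k < ε.

N_0 = (19/32)/ε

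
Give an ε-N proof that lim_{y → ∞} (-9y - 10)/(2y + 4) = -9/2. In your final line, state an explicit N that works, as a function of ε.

N = 4/ε

Let ε > 0. We seek N > 0 such that y > N implies |(-9y - 10)/(2y + 4) + 9/2| < ε.
(-9y - 10)/(2y + 4) + 9/2 = (2(-9y - 10) − (-9)(2y + 4)) / (2(2y + 4)) = 16/(2(2y + 4)).
For y > 0 we have 2y + 4 > 2y, so |(-9y - 10)/(2y + 4) + 9/2| = 16/(2(2y + 4)) < 16/(2·2y) = 4/y.
Thus |(-9y - 10)/(2y + 4) + 9/2| < ε whenever y > 4/ε.
Take N = 4/ε. If y > N then |(-9y - 10)/(2y + 4) + 9/2| < 4/y < ε.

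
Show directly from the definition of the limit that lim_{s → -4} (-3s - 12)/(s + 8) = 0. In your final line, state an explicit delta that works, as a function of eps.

delta = min(2, (2/3)eps)

Suppose eps > 0. We want delta > 0 with 0 < |s + 4| < delta ⇒ |(-3s - 12)/(s + 8) − 0| < eps.
Combining over a common denominator, (-3s - 12)/(s + 8) − 0 = [(-3s - 12)·4 − 0·(s + 8)] / [4·(s + 8)] = -12(s + 4) / (4(s + 8)).
So |(-3s - 12)/(s + 8) − 0| = 12|s + 4| / (4·|s + 8|).
Restrict delta ≤ 2. Then |s + 4| < 2 gives |s + 8| = |(s + 4) + 4| ≥ 4 − 2 = 2.
Hence |(-3s - 12)/(s + 8) − 0| < 12|s + 4|/(4·2) = (3/2)|s + 4|, which is < eps once |s + 4| < (2/3)eps.
Take delta = min(2, (2/3)eps). Then 0 < |s + 4| < delta forces both bounds, so |(-3s - 12)/(s + 8) − 0| < eps.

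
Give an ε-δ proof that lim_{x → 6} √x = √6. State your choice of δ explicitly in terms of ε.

δ = min(6, √6·ε)

Let ε > 0. We want δ > 0 such that 0 < |x − 6| < δ implies |√x − √6| < ε.
Multiplying by the conjugate, |√x − √6| = |x − 6|/(√x + √6).
Restrict δ ≤ 6 so that |x − 6| < 6 forces x > 0, and then √x + √6 > √6.
Hence |√x − √6| < |x − 6|/√6, which is < ε once |x − 6| < √6·ε.
Take δ = min(6, √6·ε). If 0 < |x − 6| < δ then x > 0 and |√x − √6| < |x − 6|/√6 < ε.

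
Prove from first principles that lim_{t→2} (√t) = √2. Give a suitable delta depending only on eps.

delta = min(2, √2·eps)

Fix eps > 0. We want delta > 0 such that 0 < |t − 2| < delta implies |√t − √2| < eps.
Multiplying by the conjugate, |√t − √2| = |t − 2|/(√t + √2).
Restrict delta ≤ 2 so that |t − 2| < 2 forces t > 0, and then √t + √2 > √2.
Hence |√t − √2| < |t − 2|/√2, which is < eps once |t − 2| < √2·eps.
Take delta = min(2, √2·eps). If 0 < |t − 2| < delta then t > 0 and |√t − √2| < |t − 2|/√2 < eps.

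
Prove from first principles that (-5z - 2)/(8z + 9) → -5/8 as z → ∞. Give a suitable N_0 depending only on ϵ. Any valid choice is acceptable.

Suppose ϵ > 0. We seek N_0 > 0 such that z > N_0 implies |(-5z - 2)/(8z + 9) + 5/8| < ϵ.
(-5z - 2)/(8z + 9) + 5/8 = (8(-5z - 2) − (-5)(8z + 9)) / (8(8z + 9)) = 29/(8(8z + 9)).
For z > 0 we have 8z + 9 > 8z, so |(-5z - 2)/(8z + 9) + 5/8| = 29/(8(8z + 9)) < 29/(8·8z) = (29/64)/z.
Thus |(-5z - 2)/(8z + 9) + 5/8| < ϵ whenever z > (29/64)/ϵ.
Take N_0 = (29/64)/ϵ. If z > N_0 then |(-5z - 2)/(8z + 9) + 5/8| < (29/64)/z < ϵ.

N_0 = (29/64)/ϵ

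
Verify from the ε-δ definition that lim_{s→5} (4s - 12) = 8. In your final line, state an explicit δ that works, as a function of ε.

δ = ε/4

Let ε > 0 be given. We need δ > 0 so that 0 < |s − 5| < δ implies |(4s - 12) − 8| < ε.
|(4s - 12) − 8| = |4s - 20| = 4|s − 5|.
Thus it suffices that |s − 5| < ε/4.
Choosing δ = ε/4 gives |(4s - 12) − 8| = 4|s − 5| < ε whenever |s − 5| < δ.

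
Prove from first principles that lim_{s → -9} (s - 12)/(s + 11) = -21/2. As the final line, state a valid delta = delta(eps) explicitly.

delta = min(1, (2/23)eps)

Suppose eps > 0. We want delta > 0 with 0 < |s + 9| < delta ⇒ |(s - 12)/(s + 11) + 21/2| < eps.
Combining over a common denominator, (s - 12)/(s + 11) + 21/2 = [(s - 12)·2 − (-21)·(s + 11)] / [2·(s + 11)] = 23(s + 9) / (2(s + 11)).
So |(s - 12)/(s + 11) + 21/2| = 23|s + 9| / (2·|s + 11|).
Restrict delta ≤ 1. Then |s + 9| < 1 gives |s + 11| = |(s + 9) + 2| ≥ 2 − 1 = 1.
Hence |(s - 12)/(s + 11) + 21/2| < 23|s + 9|/(2·1) = (23/2)|s + 9|, which is < eps once |s + 9| < (2/23)eps.
Take delta = min(1, (2/23)eps). Then 0 < |s + 9| < delta forces both bounds, so |(s - 12)/(s + 11) + 21/2| < eps.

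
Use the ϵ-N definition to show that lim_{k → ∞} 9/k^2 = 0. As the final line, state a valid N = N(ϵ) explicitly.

N = (9/ϵ)^{1/2}

Let ϵ > 0 be given. For k ≥ 1, |9/k^2 − 0| = 9/k^2.
9/k^2 < ϵ ⇔ k^2 > 9/ϵ ⇔ k > (9/ϵ)^{1/2}.
Take N = (9/ϵ)^{1/2}. Then k > N implies 9/k^2 < ϵ.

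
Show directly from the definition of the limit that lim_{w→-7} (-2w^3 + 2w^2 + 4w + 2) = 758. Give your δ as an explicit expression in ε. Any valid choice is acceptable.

Let ε > 0. We want δ > 0 such that 0 < |w + 7| < δ implies |(-2w^3 + 2w^2 + 4w + 2) − 758| < ε.
(-2w^3 + 2w^2 + 4w + 2) − 758 = -2w^3 + 2w^2 + 4w - 756 = (w + 7)(-2w^2 + 16w - 108).
So |(-2w^3 + 2w^2 + 4w + 2) − 758| = |w + 7|·|-2w^2 + 16w - 108|.
Assume first that |w + 7| < 1, so |w| < 8. Then |-2w^2 + 16w - 108| ≤ 2·8^2 + 16·8 + 108 = 364.
Hence |(-2w^3 + 2w^2 + 4w + 2) − 758| ≤ 364|w + 7| < ε provided |w + 7| < ε/364.
Choosing δ = min(1, ε/364) ensures both conditions, hence |(-2w^3 + 2w^2 + 4w + 2) − 758| < ε.

δ = min(1, ε/364)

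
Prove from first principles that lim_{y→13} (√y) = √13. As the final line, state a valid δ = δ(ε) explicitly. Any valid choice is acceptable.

δ = min(13, √13·ε)

Let ε > 0. We want δ > 0 such that 0 < |y − 13| < δ implies |√y − √13| < ε.
Multiplying by the conjugate, |√y − √13| = |y − 13|/(√y + √13).
Restrict δ ≤ 13 so that |y − 13| < 13 forces y > 0, and then √y + √13 > √13.
Hence |√y − √13| < |y − 13|/√13, which is < ε once |y − 13| < √13·ε.
Take δ = min(13, √13·ε). If 0 < |y − 13| < δ then y > 0 and |√y − √13| < |y − 13|/√13 < ε.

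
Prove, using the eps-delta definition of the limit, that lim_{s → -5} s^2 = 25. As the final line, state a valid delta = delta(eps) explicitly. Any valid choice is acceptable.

delta = min(2, eps/12)

Fix eps > 0. We seek delta > 0 with 0 < |s + 5| < delta ⇒ |s^2 − 25| < eps.
Factor: s^2 − 25 = (s + 5)(s - 5), so |s^2 − 25| = |s + 5|·|s - 5|.
Impose delta ≤ 2 so that |s| < 7; then |s - 5| ≤ 12.
Hence |s^2 − 25| ≤ 12|s + 5|, which is < eps once |s + 5| < eps/12.
Take delta = min(2, eps/12). If 0 < |s + 5| < delta then both bounds hold and |s^2 − 25| ≤ 12|s + 5| < 12·(eps/12) = eps.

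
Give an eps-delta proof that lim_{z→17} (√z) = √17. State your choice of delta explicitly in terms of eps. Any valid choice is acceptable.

delta = min(17, √17·eps)

Let eps > 0. We want delta > 0 such that 0 < |z − 17| < delta implies |√z − √17| < eps.
Rationalise: √z − √17 = (z − 17)/(√z + √17), so |√z − √17| = |z − 17|/(√z + √17).
Restrict delta ≤ 17 so that |z − 17| < 17 forces z > 0, and then √z + √17 > √17.
Hence |√z − √17| < |z − 17|/√17, which is < eps once |z − 17| < √17·eps.
Take delta = min(17, √17·eps). If 0 < |z − 17| < delta then z > 0 and |√z − √17| < |z − 17|/√17 < eps.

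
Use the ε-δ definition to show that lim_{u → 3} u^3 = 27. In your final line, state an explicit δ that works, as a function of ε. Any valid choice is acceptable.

δ = min(2, ε/49)

Let ε > 0 be given. We seek δ > 0 with 0 < |u − 3| < δ ⇒ |u^3 − 27| < ε.
Factor: u^3 − 27 = (u − 3)(u^2 + 3u + 9), so |u^3 − 27| = |u − 3|·|u^2 + 3u + 9|.
Restrict δ ≤ 2. Then |u − 3| < 2 gives |u| < 5, so by the triangle inequality |u^2 + 3u + 9| ≤ 5^2 + 3·5 + 9 = 49.
Hence |u^3 − 27| ≤ 49|u − 3|, which is < ε once |u − 3| < ε/49.
Take δ = min(2, ε/49). If 0 < |u − 3| < δ then both bounds hold and |u^3 − 27| ≤ 49|u − 3| < 49·(ε/49) = ε.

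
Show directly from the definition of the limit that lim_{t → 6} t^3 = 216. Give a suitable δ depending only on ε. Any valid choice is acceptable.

Let ε > 0. We seek δ > 0 with 0 < |t − 6| < δ ⇒ |t^3 − 216| < ε.
Factor: t^3 − 216 = (t − 6)(t^2 + 6t + 36), so |t^3 − 216| = |t − 6|·|t^2 + 6t + 36|.
Restrict δ ≤ 2. Then |t − 6| < 2 gives |t| < 8, so by the triangle inequality |t^2 + 6t + 36| ≤ 8^2 + 6·8 + 36 = 148.
Hence |t^3 − 216| ≤ 148|t − 6|, which is < ε once |t − 6| < ε/148.
Take δ = min(2, ε/148). If 0 < |t − 6| < δ then both bounds hold and |t^3 − 216| ≤ 148|t − 6| < 148·(ε/148) = ε.

δ = min(2, ε/148)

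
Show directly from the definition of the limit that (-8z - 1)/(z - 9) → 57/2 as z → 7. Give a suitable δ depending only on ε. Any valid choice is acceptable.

δ = min(1, (2/73)ε)

Fix ε > 0. We want δ > 0 with 0 < |z − 7| < δ ⇒ |(-8z - 1)/(z - 9) − (57/2)| < ε.
Combining over a common denominator, (-8z - 1)/(z - 9) − (57/2) = [(-8z - 1)·(-2) − (-57)·(z - 9)] / [(-2)·(z - 9)] = 73(z − 7) / ((-2)(z - 9)).
So |(-8z - 1)/(z - 9) − (57/2)| = 73|z − 7| / (2·|z − 9|).
Restrict δ ≤ 1. Then |z − 7| < 1 gives |z − 9| = |(z − 7) + (-2)| ≥ 2 − 1 = 1.
Hence |(-8z - 1)/(z - 9) − (57/2)| < 73|z − 7|/(2·1) = (73/2)|z − 7|, which is < ε once |z − 7| < (2/73)ε.
Take δ = min(1, (2/73)ε). Then 0 < |z − 7| < δ forces both bounds, so |(-8z - 1)/(z - 9) − (57/2)| < ε.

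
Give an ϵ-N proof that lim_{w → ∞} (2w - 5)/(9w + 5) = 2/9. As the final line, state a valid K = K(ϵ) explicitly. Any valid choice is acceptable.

K = (55/81)/ϵ

Fix ϵ > 0. We seek K > 0 such that w > K implies |(2w - 5)/(9w + 5) − (2/9)| < ϵ.
(2w - 5)/(9w + 5) − (2/9) = (9(2w - 5) − 2(9w + 5)) / (9(9w + 5)) = -55/(9(9w + 5)).
For w > 0 we have 9w + 5 > 9w, so |(2w - 5)/(9w + 5) − (2/9)| = 55/(9(9w + 5)) < 55/(9·9w) = (55/81)/w.
Thus |(2w - 5)/(9w + 5) − (2/9)| < ϵ whenever w > (55/81)/ϵ.
Take K = (55/81)/ϵ. If w > K then |(2w - 5)/(9w + 5) − (2/9)| < (55/81)/w < ϵ.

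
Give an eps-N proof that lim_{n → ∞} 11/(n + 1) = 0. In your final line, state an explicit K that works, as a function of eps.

Let eps > 0 be given. For n ≥ 1, |11/(n + 1) − 0| = 11/(n + 1) ≤ 11/n.
We need 11/n < eps, i.e. n > 11/eps.
Take K = 11/eps. If n > K then |11/(n + 1)| ≤ 11/n < eps.

K = 11/eps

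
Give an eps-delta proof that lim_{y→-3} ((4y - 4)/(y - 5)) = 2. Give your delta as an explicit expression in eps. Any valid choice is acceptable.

delta = min(4, 2eps)

Suppose eps > 0. We want delta > 0 with 0 < |y + 3| < delta ⇒ |(4y - 4)/(y - 5) − 2| < eps.
Combining over a common denominator, (4y - 4)/(y - 5) − 2 = [(4y - 4)·(-8) − (-16)·(y - 5)] / [(-8)·(y - 5)] = -16(y + 3) / ((-8)(y - 5)).
So |(4y - 4)/(y - 5) − 2| = 16|y + 3| / (8·|y − 5|).
Require delta ≤ 4, so |y − 5| ≥ |-8| − |y + 3| > 8 − 4 = 4.
Hence |(4y - 4)/(y - 5) − 2| < 16|y + 3|/(8·4) = (1/2)|y + 3|, which is < eps once |y + 3| < 2eps.
Take delta = min(4, 2eps). Then 0 < |y + 3| < delta forces both bounds, so |(4y - 4)/(y - 5) − 2| < eps.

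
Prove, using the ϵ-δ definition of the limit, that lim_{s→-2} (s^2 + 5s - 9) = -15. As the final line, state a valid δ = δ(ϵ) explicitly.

Fix ϵ > 0. We want δ > 0 such that 0 < |s + 2| < δ implies |(s^2 + 5s - 9) + 15| < ϵ.
(s^2 + 5s - 9) + 15 = s^2 + 5s + 6 = (s + 2)(s + 3).
So |(s^2 + 5s - 9) + 15| = |s + 2|·|s + 3|.
Assume first that |s + 2| < 2, so |s| < 4. Then |s + 3| ≤ 4 + 3 = 7.
Hence |(s^2 + 5s - 9) + 15| ≤ 7|s + 2| < ϵ provided |s + 2| < ϵ/7.
Take δ = min(2, ϵ/7). Then 0 < |s + 2| < δ gives both |s + 2| < 2 and |s + 2| < ϵ/7, so |(s^2 + 5s - 9) + 15| < ϵ.

δ = min(2, ϵ/7)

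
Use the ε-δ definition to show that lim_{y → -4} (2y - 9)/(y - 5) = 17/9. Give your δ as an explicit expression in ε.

δ = min(9/2, (81/2)ε)

Let ε > 0 be given. We want δ > 0 with 0 < |y + 4| < δ ⇒ |(2y - 9)/(y - 5) − (17/9)| < ε.
Combining over a common denominator, (2y - 9)/(y - 5) − (17/9) = [(2y - 9)·(-9) − (-17)·(y - 5)] / [(-9)·(y - 5)] = -1(y + 4) / ((-9)(y - 5)).
So |(2y - 9)/(y - 5) − (17/9)| = |y + 4| / (9·|y − 5|).
Require δ ≤ 9/2, so |y − 5| ≥ |-9| − |y + 4| > 9 − 9/2 = 9/2.
Hence |(2y - 9)/(y - 5) − (17/9)| < |y + 4|/(9·(9/2)) = (2/81)|y + 4|, which is < ε once |y + 4| < (81/2)ε.
Take δ = min(9/2, (81/2)ε). Then 0 < |y + 4| < δ forces both bounds, so |(2y - 9)/(y - 5) − (17/9)| < ε.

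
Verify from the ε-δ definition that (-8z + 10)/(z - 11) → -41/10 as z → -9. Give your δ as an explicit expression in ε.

Suppose ε > 0. We want δ > 0 with 0 < |z + 9| < δ ⇒ |(-8z + 10)/(z - 11) + 41/10| < ε.
Combining over a common denominator, (-8z + 10)/(z - 11) + 41/10 = [(-8z + 10)·(-20) − 82·(z - 11)] / [(-20)·(z - 11)] = 78(z + 9) / ((-20)(z - 11)).
So |(-8z + 10)/(z - 11) + 41/10| = 78|z + 9| / (20·|z − 11|).
Require δ ≤ 10, so |z − 11| ≥ |-20| − |z + 9| > 20 − 10 = 10.
Hence |(-8z + 10)/(z - 11) + 41/10| < 78|z + 9|/(20·10) = (39/100)|z + 9|, which is < ε once |z + 9| < (100/39)ε.
Take δ = min(10, (100/39)ε). Then 0 < |z + 9| < δ forces both bounds, so |(-8z + 10)/(z - 11) + 41/10| < ε.

δ = min(10, (100/39)ε)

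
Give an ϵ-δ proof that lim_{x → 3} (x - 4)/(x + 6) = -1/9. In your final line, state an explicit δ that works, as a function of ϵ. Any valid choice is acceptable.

δ = min(9/2, (81/20)ϵ)

Let ϵ > 0. We want δ > 0 with 0 < |x − 3| < δ ⇒ |(x - 4)/(x + 6) + 1/9| < ϵ.
Combining over a common denominator, (x - 4)/(x + 6) + 1/9 = [(x - 4)·9 − (-1)·(x + 6)] / [9·(x + 6)] = 10(x − 3) / (9(x + 6)).
So |(x - 4)/(x + 6) + 1/9| = 10|x − 3| / (9·|x + 6|).
Restrict δ ≤ 9/2. Then |x − 3| < 9/2 gives |x + 6| = |(x − 3) + 9| ≥ 9 − 9/2 = 9/2.
Hence |(x - 4)/(x + 6) + 1/9| < 10|x − 3|/(9·(9/2)) = (20/81)|x − 3|, which is < ϵ once |x − 3| < (81/20)ϵ.
Take δ = min(9/2, (81/20)ϵ). Then 0 < |x − 3| < δ forces both bounds, so |(x - 4)/(x + 6) + 1/9| < ϵ.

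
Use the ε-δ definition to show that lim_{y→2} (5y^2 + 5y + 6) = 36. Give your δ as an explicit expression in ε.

Suppose ε > 0. We want δ > 0 such that 0 < |y − 2| < δ implies |(5y^2 + 5y + 6) − 36| < ε.
(5y^2 + 5y + 6) − 36 = 5y^2 + 5y - 30 = (y − 2)(5y + 15).
So |(5y^2 + 5y + 6) − 36| = |y − 2|·|5y + 15|.
Require δ ≤ 1. Then |y − 2| < 1 gives |y| < 3, and by the triangle inequality |5y + 15| ≤ 5·3 + 15 = 30.
Hence |(5y^2 + 5y + 6) − 36| ≤ 30|y − 2| < ε provided |y − 2| < ε/30.
Choosing δ = min(1, ε/30) ensures both conditions, hence |(5y^2 + 5y + 6) − 36| < ε.

δ = min(1, ε/30)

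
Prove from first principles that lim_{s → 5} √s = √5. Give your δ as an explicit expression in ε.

δ = min(5, √5·ε)

Fix ε > 0. We want δ > 0 such that 0 < |s − 5| < δ implies |√s − √5| < ε.
Rationalise: √s − √5 = (s − 5)/(√s + √5), so |√s − √5| = |s − 5|/(√s + √5).
Restrict δ ≤ 5 so that |s − 5| < 5 forces s > 0, and then √s + √5 > √5.
Hence |√s − √5| < |s − 5|/√5, which is < ε once |s − 5| < √5·ε.
Take δ = min(5, √5·ε). If 0 < |s − 5| < δ then s > 0 and |√s − √5| < |s − 5|/√5 < ε.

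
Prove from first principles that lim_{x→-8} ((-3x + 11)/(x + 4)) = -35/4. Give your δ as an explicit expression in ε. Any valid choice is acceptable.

δ = min(2, (8/23)ε)

Suppose ε > 0. We want δ > 0 with 0 < |x + 8| < δ ⇒ |(-3x + 11)/(x + 4) + 35/4| < ε.
Combining over a common denominator, (-3x + 11)/(x + 4) + 35/4 = [(-3x + 11)·(-4) − 35·(x + 4)] / [(-4)·(x + 4)] = -23(x + 8) / ((-4)(x + 4)).
So |(-3x + 11)/(x + 4) + 35/4| = 23|x + 8| / (4·|x + 4|).
Require δ ≤ 2, so |x + 4| ≥ |-4| − |x + 8| > 4 − 2 = 2.
Hence |(-3x + 11)/(x + 4) + 35/4| < 23|x + 8|/(4·2) = (23/8)|x + 8|, which is < ε once |x + 8| < (8/23)ε.
Take δ = min(2, (8/23)ε). Then 0 < |x + 8| < δ forces both bounds, so |(-3x + 11)/(x + 4) + 35/4| < ε.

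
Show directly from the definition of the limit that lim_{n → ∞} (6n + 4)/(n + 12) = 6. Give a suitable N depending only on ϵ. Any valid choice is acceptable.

Let ϵ > 0 be given. For n ≥ 1, |(6n + 4)/(n + 12) − 6| = |-68|/((n + 12)) = 68/((n + 12)).
Since n + 12 ≥ n for n ≥ 1, this is ≤ 68/(n) = 68/n.
So |(6n + 4)/(n + 12) − 6| < ϵ whenever n > 68/ϵ.
Take N = 68/ϵ. If n > N then |(6n + 4)/(n + 12) − 6| ≤ 68/n < ϵ.

N = 68/ϵ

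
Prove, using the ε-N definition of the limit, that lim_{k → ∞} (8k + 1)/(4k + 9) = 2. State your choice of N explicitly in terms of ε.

N = (17/4)/ε

Let ε > 0 be given. For k ≥ 1, |(8k + 1)/(4k + 9) − 2| = |-68|/(4(4k + 9)) = 68/(4(4k + 9)).
Since 4k + 9 ≥ 4k for k ≥ 1, this is ≤ 68/(4·4k) = (17/4)/k.
So |(8k + 1)/(4k + 9) − 2| < ε whenever k > (17/4)/ε.
Take N = (17/4)/ε. If k > N then |(8k + 1)/(4k + 9) − 2| ≤ (17/4)/k < ε.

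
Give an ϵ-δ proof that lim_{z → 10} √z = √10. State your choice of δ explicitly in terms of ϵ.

Let ϵ > 0. We want δ > 0 such that 0 < |z − 10| < δ implies |√z − √10| < ϵ.
Multiplying by the conjugate, |√z − √10| = |z − 10|/(√z + √10).
Restrict δ ≤ 10 so that |z − 10| < 10 forces z > 0, and then √z + √10 > √10.
Hence |√z − √10| < |z − 10|/√10, which is < ϵ once |z − 10| < √10·ϵ.
Take δ = min(10, √10·ϵ). If 0 < |z − 10| < δ then z > 0 and |√z − √10| < |z − 10|/√10 < ϵ.

δ = min(10, √10·ϵ)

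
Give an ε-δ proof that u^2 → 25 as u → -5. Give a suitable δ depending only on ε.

δ = min(2, ε/12)

Let ε > 0 be given. We seek δ > 0 with 0 < |u + 5| < δ ⇒ |u^2 − 25| < ε.
Factor: u^2 − 25 = (u + 5)(u - 5), so |u^2 − 25| = |u + 5|·|u - 5|.
Restrict δ ≤ 2. Then |u + 5| < 2 gives |u| < 7, so by the triangle inequality |u - 5| ≤ 7 + 5 = 12.
Hence |u^2 − 25| ≤ 12|u + 5|, which is < ε once |u + 5| < ε/12.
Take δ = min(2, ε/12). If 0 < |u + 5| < δ then both bounds hold and |u^2 − 25| ≤ 12|u + 5| < 12·(ε/12) = ε.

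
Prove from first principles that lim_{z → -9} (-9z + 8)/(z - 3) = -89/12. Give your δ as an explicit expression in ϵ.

δ = min(6, (72/19)ϵ)

Suppose ϵ > 0. We want δ > 0 with 0 < |z + 9| < δ ⇒ |(-9z + 8)/(z - 3) + 89/12| < ϵ.
Combining over a common denominator, (-9z + 8)/(z - 3) + 89/12 = [(-9z + 8)·(-12) − 89·(z - 3)] / [(-12)·(z - 3)] = 19(z + 9) / ((-12)(z - 3)).
So |(-9z + 8)/(z - 3) + 89/12| = 19|z + 9| / (12·|z − 3|).
Restrict δ ≤ 6. Then |z + 9| < 6 gives |z − 3| = |(z + 9) + (-12)| ≥ 12 − 6 = 6.
Hence |(-9z + 8)/(z - 3) + 89/12| < 19|z + 9|/(12·6) = (19/72)|z + 9|, which is < ϵ once |z + 9| < (72/19)ϵ.
Take δ = min(6, (72/19)ϵ). Then 0 < |z + 9| < δ forces both bounds, so |(-9z + 8)/(z - 3) + 89/12| < ϵ.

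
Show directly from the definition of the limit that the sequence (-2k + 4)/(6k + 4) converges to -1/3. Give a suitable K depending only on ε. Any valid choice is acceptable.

Suppose ε > 0. For k ≥ 1, |(-2k + 4)/(6k + 4) + 1/3| = |32|/(6(6k + 4)) = 32/(6(6k + 4)).
Since 6k + 4 ≥ 6k for k ≥ 1, this is ≤ 32/(6·6k) = (8/9)/k.
So |(-2k + 4)/(6k + 4) + 1/3| < ε whenever k > (8/9)/ε.
Take K = (8/9)/ε. If k > K then |(-2k + 4)/(6k + 4) + 1/3| ≤ (8/9)/k < ε.

K = (8/9)/ε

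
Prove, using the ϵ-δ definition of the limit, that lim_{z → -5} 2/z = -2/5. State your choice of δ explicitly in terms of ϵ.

Suppose ϵ > 0. We seek δ > 0 such that 0 < |z + 5| < δ implies |2/z + 2/5| < ϵ.
|2/z + 2/5| = 2·|-5 − z|/(5·|z|) = 2|z + 5|/(5|z|).
Restrict δ ≤ 5/2. Then |z + 5| < 5/2 gives |z| > 5/2, so 5|z| > 25/2.
Then |2/z + 2/5| < 2|z + 5|/(25/2), which is < ϵ when |z + 5| < (25/4)ϵ.
Take δ = min(5/2, (25/4)ϵ). Then 0 < |z + 5| < δ gives both |z + 5| < 5/2 and |z + 5| < (25/4)ϵ, so |2/z + 2/5| < ϵ.

δ = min(5/2, (25/4)ϵ)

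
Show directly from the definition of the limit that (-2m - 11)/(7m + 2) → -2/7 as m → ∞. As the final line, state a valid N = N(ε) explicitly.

Let ε > 0. For m ≥ 1, |(-2m - 11)/(7m + 2) + 2/7| = |-73|/(7(7m + 2)) = 73/(7(7m + 2)).
Since 7m + 2 ≥ 7m for m ≥ 1, this is ≤ 73/(7·7m) = (73/49)/m.
So |(-2m - 11)/(7m + 2) + 2/7| < ε whenever m > (73/49)/ε.
Take N = (73/49)/ε. If m > N then |(-2m - 11)/(7m + 2) + 2/7| ≤ (73/49)/m < ε.

N = (73/49)/ε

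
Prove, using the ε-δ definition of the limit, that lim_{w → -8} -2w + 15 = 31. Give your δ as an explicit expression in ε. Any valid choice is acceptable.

δ = ε/2

Fix ε > 0. We need δ > 0 so that 0 < |w + 8| < δ implies |(-2w + 15) − 31| < ε.
|(-2w + 15) − 31| = |-2w - 16| = 2|w + 8|.
So 2|w + 8| < ε exactly when |w + 8| < ε/2.
Choosing δ = ε/2 gives |(-2w + 15) − 31| = 2|w + 8| < ε whenever |w + 8| < δ.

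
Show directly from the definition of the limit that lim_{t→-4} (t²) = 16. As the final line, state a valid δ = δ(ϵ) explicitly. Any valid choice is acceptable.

δ = min(1, ϵ/9)

Fix ϵ > 0. We seek δ > 0 with 0 < |t + 4| < δ ⇒ |t² − 16| < ϵ.
Factor: t² − 16 = (t + 4)(t - 4), so |t² − 16| = |t + 4|·|t - 4|.
Impose δ ≤ 1 so that |t| < 5; then |t - 4| ≤ 9.
Hence |t² − 16| ≤ 9|t + 4|, which is < ϵ once |t + 4| < ϵ/9.
Take δ = min(1, ϵ/9). If 0 < |t + 4| < δ then both bounds hold and |t² − 16| ≤ 9|t + 4| < 9·(ϵ/9) = ϵ.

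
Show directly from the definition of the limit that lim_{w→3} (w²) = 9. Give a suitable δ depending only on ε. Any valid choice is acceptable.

Fix ε > 0. We seek δ > 0 with 0 < |w − 3| < δ ⇒ |w² − 9| < ε.
Factor: w² − 9 = (w − 3)(w + 3), so |w² − 9| = |w − 3|·|w + 3|.
Impose δ ≤ 2 so that |w| < 5; then |w + 3| ≤ 8.
Hence |w² − 9| ≤ 8|w − 3|, which is < ε once |w − 3| < ε/8.
Take δ = min(2, ε/8). If 0 < |w − 3| < δ then both bounds hold and |w² − 9| ≤ 8|w − 3| < 8·(ε/8) = ε.

δ = min(2, ε/8)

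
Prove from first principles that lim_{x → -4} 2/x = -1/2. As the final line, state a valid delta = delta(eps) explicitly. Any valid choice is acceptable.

delta = min(2, 4eps)

Let eps > 0. We seek delta > 0 such that 0 < |x + 4| < delta implies |2/x + 1/2| < eps.
|2/x + 1/2| = 2·|-4 − x|/(4·|x|) = 2|x + 4|/(4|x|).
Require delta ≤ 2 so that |x| > 4 − 2 = 2, hence 4|x| > 8.
Then |2/x + 1/2| < 2|x + 4|/8, which is < eps when |x + 4| < 4eps.
Take delta = min(2, 4eps). Then 0 < |x + 4| < delta gives both |x + 4| < 2 and |x + 4| < 4eps, so |2/x + 1/2| < eps.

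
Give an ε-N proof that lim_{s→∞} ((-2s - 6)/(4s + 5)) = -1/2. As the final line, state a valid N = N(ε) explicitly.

N = (7/8)/ε

Let ε > 0 be given. We seek N > 0 such that s > N implies |(-2s - 6)/(4s + 5) + 1/2| < ε.
(-2s - 6)/(4s + 5) + 1/2 = (4(-2s - 6) − (-2)(4s + 5)) / (4(4s + 5)) = -14/(4(4s + 5)).
For s > 0 we have 4s + 5 > 4s, so |(-2s - 6)/(4s + 5) + 1/2| = 14/(4(4s + 5)) < 14/(4·4s) = (7/8)/s.
Thus |(-2s - 6)/(4s + 5) + 1/2| < ε whenever s > (7/8)/ε.
Take N = (7/8)/ε. If s > N then |(-2s - 6)/(4s + 5) + 1/2| < (7/8)/s < ε.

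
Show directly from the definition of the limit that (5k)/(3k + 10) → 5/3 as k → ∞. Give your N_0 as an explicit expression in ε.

N_0 = (50/9)/ε

Suppose ε > 0. For k ≥ 1, |(5k)/(3k + 10) − (5/3)| = |-50|/(3(3k + 10)) = 50/(3(3k + 10)).
Since 3k + 10 ≥ 3k for k ≥ 1, this is ≤ 50/(3·3k) = (50/9)/k.
So |(5k)/(3k + 10) − (5/3)| < ε whenever k > (50/9)/ε.
Take N_0 = (50/9)/ε. If k > N_0 then |(5k)/(3k + 10) − (5/3)| ≤ (50/9)/k < ε.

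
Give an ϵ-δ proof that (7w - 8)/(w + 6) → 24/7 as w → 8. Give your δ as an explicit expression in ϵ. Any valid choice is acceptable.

δ = min(7, (49/25)ϵ)

Let ϵ > 0. We want δ > 0 with 0 < |w − 8| < δ ⇒ |(7w - 8)/(w + 6) − (24/7)| < ϵ.
Combining over a common denominator, (7w - 8)/(w + 6) − (24/7) = [(7w - 8)·14 − 48·(w + 6)] / [14·(w + 6)] = 50(w − 8) / (14(w + 6)).
So |(7w - 8)/(w + 6) − (24/7)| = 50|w − 8| / (14·|w + 6|).
Restrict δ ≤ 7. Then |w − 8| < 7 gives |w + 6| = |(w − 8) + 14| ≥ 14 − 7 = 7.
Hence |(7w - 8)/(w + 6) − (24/7)| < 50|w − 8|/(14·7) = (25/49)|w − 8|, which is < ϵ once |w − 8| < (49/25)ϵ.
Take δ = min(7, (49/25)ϵ). Then 0 < |w − 8| < δ forces both bounds, so |(7w - 8)/(w + 6) − (24/7)| < ϵ.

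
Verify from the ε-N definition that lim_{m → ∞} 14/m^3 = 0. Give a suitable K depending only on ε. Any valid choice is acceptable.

Suppose ε > 0. For m ≥ 1, |14/m^3 − 0| = 14/m^3.
14/m^3 < ε ⇔ m^3 > 14/ε ⇔ m > (14/ε)^{1/3}.
Take K = (14/ε)^{1/3}. Then m > K implies 14/m^3 < ε.

K = (14/ε)^{1/3}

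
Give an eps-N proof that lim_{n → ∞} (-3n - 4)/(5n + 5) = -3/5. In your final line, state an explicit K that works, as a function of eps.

Let eps > 0 be given. For n ≥ 1, |(-3n - 4)/(5n + 5) + 3/5| = |-5|/(5(5n + 5)) = 5/(5(5n + 5)).
Since 5n + 5 ≥ 5n for n ≥ 1, this is ≤ 5/(5·5n) = (1/5)/n.
So |(-3n - 4)/(5n + 5) + 3/5| < eps whenever n > (1/5)/eps.
Take K = (1/5)/eps. If n > K then |(-3n - 4)/(5n + 5) + 3/5| ≤ (1/5)/n < eps.

K = (1/5)/eps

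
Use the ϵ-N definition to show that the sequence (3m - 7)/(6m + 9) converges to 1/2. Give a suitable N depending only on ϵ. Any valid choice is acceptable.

N = (23/12)/ϵ

Let ϵ > 0 be given. For m ≥ 1, |(3m - 7)/(6m + 9) − (1/2)| = |-69|/(6(6m + 9)) = 69/(6(6m + 9)).
Since 6m + 9 ≥ 6m for m ≥ 1, this is ≤ 69/(6·6m) = (23/12)/m.
So |(3m - 7)/(6m + 9) − (1/2)| < ϵ whenever m > (23/12)/ϵ.
Take N = (23/12)/ϵ. If m > N then |(3m - 7)/(6m + 9) − (1/2)| ≤ (23/12)/m < ϵ.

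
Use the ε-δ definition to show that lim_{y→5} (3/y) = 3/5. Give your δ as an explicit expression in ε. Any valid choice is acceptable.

δ = min(5/2, (25/6)ε)

Fix ε > 0. We seek δ > 0 such that 0 < |y − 5| < δ implies |3/y − (3/5)| < ε.
|3/y − (3/5)| = 3·|5 − y|/(5·|y|) = 3|y − 5|/(5|y|).
Restrict δ ≤ 5/2. Then |y − 5| < 5/2 gives |y| > 5/2, so 5|y| > 25/2.
Then |3/y − (3/5)| < 3|y − 5|/(25/2), which is < ε when |y − 5| < (25/6)ε.
Take δ = min(5/2, (25/6)ε). Then 0 < |y − 5| < δ gives both |y − 5| < 5/2 and |y − 5| < (25/6)ε, so |3/y − (3/5)| < ε.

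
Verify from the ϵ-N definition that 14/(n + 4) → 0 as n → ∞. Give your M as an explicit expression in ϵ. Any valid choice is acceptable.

Suppose ϵ > 0. For n ≥ 1, |14/(n + 4) − 0| = 14/(n + 4) ≤ 14/n.
We need 14/n < ϵ, i.e. n > 14/ϵ.
Take M = 14/ϵ. If n > M then |14/(n + 4)| ≤ 14/n < ϵ.

M = 14/ϵ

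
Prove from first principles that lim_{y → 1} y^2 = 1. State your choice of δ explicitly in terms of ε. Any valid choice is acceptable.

δ = min(1, ε/3)

Let ε > 0 be given. We seek δ > 0 with 0 < |y − 1| < δ ⇒ |y^2 − 1| < ε.
Factor: y^2 − 1 = (y − 1)(y + 1), so |y^2 − 1| = |y − 1|·|y + 1|.
Impose δ ≤ 1 so that |y| < 2; then |y + 1| ≤ 3.
Hence |y^2 − 1| ≤ 3|y − 1|, which is < ε once |y − 1| < ε/3.
Take δ = min(1, ε/3). If 0 < |y − 1| < δ then both bounds hold and |y^2 − 1| ≤ 3|y − 1| < 3·(ε/3) = ε.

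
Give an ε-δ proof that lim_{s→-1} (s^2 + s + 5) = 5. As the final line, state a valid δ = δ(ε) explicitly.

Suppose ε > 0. We want δ > 0 such that 0 < |s + 1| < δ implies |(s^2 + s + 5) − 5| < ε.
(s^2 + s + 5) − 5 = s^2 + s = (s + 1)(s).
So |(s^2 + s + 5) − 5| = |s + 1|·|s|.
Require δ ≤ 1. Then |s + 1| < 1 gives |s| < 2, and by the triangle inequality |s| ≤ 2 = 2.
Hence |(s^2 + s + 5) − 5| ≤ 2|s + 1| < ε provided |s + 1| < ε/2.
Choosing δ = min(1, ε/2) ensures both conditions, hence |(s^2 + s + 5) − 5| < ε.

δ = min(1, ε/2)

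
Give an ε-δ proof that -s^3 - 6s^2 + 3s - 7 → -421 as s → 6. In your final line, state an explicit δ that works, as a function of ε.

Fix ε > 0. We want δ > 0 such that 0 < |s − 6| < δ implies |(-s^3 - 6s^2 + 3s - 7) + 421| < ε.
(-s^3 - 6s^2 + 3s - 7) + 421 = -s^3 - 6s^2 + 3s + 414 = (s − 6)(-s^2 - 12s - 69).
So |(-s^3 - 6s^2 + 3s - 7) + 421| = |s − 6|·|-s^2 - 12s - 69|.
Require δ ≤ 1. Then |s − 6| < 1 gives |s| < 7, and by the triangle inequality |-s^2 - 12s - 69| ≤ 7^2 + 12·7 + 69 = 202.
Hence |(-s^3 - 6s^2 + 3s - 7) + 421| ≤ 202|s − 6| < ε provided |s − 6| < ε/202.
Choosing δ = min(1, ε/202) ensures both conditions, hence |(-s^3 - 6s^2 + 3s - 7) + 421| < ε.

δ = min(1, ε/202)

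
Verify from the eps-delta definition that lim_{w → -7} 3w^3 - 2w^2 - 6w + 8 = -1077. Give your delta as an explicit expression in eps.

delta = min(1, eps/531)

Suppose eps > 0. We want delta > 0 such that 0 < |w + 7| < delta implies |(3w^3 - 2w^2 - 6w + 8) + 1077| < eps.
(3w^3 - 2w^2 - 6w + 8) + 1077 = 3w^3 - 2w^2 - 6w + 1085 = (w + 7)(3w^2 - 23w + 155).
So |(3w^3 - 2w^2 - 6w + 8) + 1077| = |w + 7|·|3w^2 - 23w + 155|.
Assume first that |w + 7| < 1, so |w| < 8. Then |3w^2 - 23w + 155| ≤ 3·8^2 + 23·8 + 155 = 531.
Hence |(3w^3 - 2w^2 - 6w + 8) + 1077| ≤ 531|w + 7| < eps provided |w + 7| < eps/531.
Choosing delta = min(1, eps/531) ensures both conditions, hence |(3w^3 - 2w^2 - 6w + 8) + 1077| < eps.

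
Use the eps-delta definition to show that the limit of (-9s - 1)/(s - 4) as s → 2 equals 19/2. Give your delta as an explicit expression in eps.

Suppose eps > 0. We want delta > 0 with 0 < |s − 2| < delta ⇒ |(-9s - 1)/(s - 4) − (19/2)| < eps.
Combining over a common denominator, (-9s - 1)/(s - 4) − (19/2) = [(-9s - 1)·(-2) − (-19)·(s - 4)] / [(-2)·(s - 4)] = 37(s − 2) / ((-2)(s - 4)).
So |(-9s - 1)/(s - 4) − (19/2)| = 37|s − 2| / (2·|s − 4|).
Restrict delta ≤ 1. Then |s − 2| < 1 gives |s − 4| = |(s − 2) + (-2)| ≥ 2 − 1 = 1.
Hence |(-9s - 1)/(s - 4) − (19/2)| < 37|s − 2|/(2·1) = (37/2)|s − 2|, which is < eps once |s − 2| < (2/37)eps.
Take delta = min(1, (2/37)eps). Then 0 < |s − 2| < delta forces both bounds, so |(-9s - 1)/(s - 4) − (19/2)| < eps.

delta = min(1, (2/37)eps)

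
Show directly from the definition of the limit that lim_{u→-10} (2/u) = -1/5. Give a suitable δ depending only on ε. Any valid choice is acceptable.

δ = min(5, 25ε)

Fix ε > 0. We seek δ > 0 such that 0 < |u + 10| < δ implies |2/u + 1/5| < ε.
|2/u + 1/5| = 2·|-10 − u|/(10·|u|) = 2|u + 10|/(10|u|).
Require δ ≤ 5 so that |u| > 10 − 5 = 5, hence 10|u| > 50.
Then |2/u + 1/5| < 2|u + 10|/50, which is < ε when |u + 10| < 25ε.
Take δ = min(5, 25ε). Then 0 < |u + 10| < δ gives both |u + 10| < 5 and |u + 10| < 25ε, so |2/u + 1/5| < ε.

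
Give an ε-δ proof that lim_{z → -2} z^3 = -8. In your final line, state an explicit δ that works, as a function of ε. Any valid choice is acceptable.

δ = min(2, ε/28)

Suppose ε > 0. We seek δ > 0 with 0 < |z + 2| < δ ⇒ |z^3 + 8| < ε.
Factor: z^3 + 8 = (z + 2)(z^2 - 2z + 4), so |z^3 + 8| = |z + 2|·|z^2 - 2z + 4|.
Restrict δ ≤ 2. Then |z + 2| < 2 gives |z| < 4, so by the triangle inequality |z^2 - 2z + 4| ≤ 4^2 + 2·4 + 4 = 28.
Hence |z^3 + 8| ≤ 28|z + 2|, which is < ε once |z + 2| < ε/28.
Take δ = min(2, ε/28). If 0 < |z + 2| < δ then both bounds hold and |z^3 + 8| ≤ 28|z + 2| < 28·(ε/28) = ε.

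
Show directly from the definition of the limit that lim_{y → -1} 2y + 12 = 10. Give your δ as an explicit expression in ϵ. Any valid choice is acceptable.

Fix ϵ > 0. We need δ > 0 so that 0 < |y + 1| < δ implies |(2y + 12) − 10| < ϵ.
Since (2y + 12) − 10 = 2(y + 1), we have |(2y + 12) − 10| = 2|y + 1|.
Thus it suffices that |y + 1| < ϵ/2.
Choosing δ = ϵ/2 gives |(2y + 12) − 10| = 2|y + 1| < ϵ whenever |y + 1| < δ.

δ = ϵ/2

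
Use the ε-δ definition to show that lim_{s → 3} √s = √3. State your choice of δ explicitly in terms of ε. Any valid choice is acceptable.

δ = min(3, √3·ε)

Suppose ε > 0. We want δ > 0 such that 0 < |s − 3| < δ implies |√s − √3| < ε.
Multiplying by the conjugate, |√s − √3| = |s − 3|/(√s + √3).
Restrict δ ≤ 3 so that |s − 3| < 3 forces s > 0, and then √s + √3 > √3.
Hence |√s − √3| < |s − 3|/√3, which is < ε once |s − 3| < √3·ε.
Take δ = min(3, √3·ε). If 0 < |s − 3| < δ then s > 0 and |√s − √3| < |s − 3|/√3 < ε.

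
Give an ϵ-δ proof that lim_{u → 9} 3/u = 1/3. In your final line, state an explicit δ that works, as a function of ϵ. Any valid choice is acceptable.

δ = min(9/2, (27/2)ϵ)

Let ϵ > 0 be given. We seek δ > 0 such that 0 < |u − 9| < δ implies |3/u − (1/3)| < ϵ.
|3/u − (1/3)| = 3·|9 − u|/(9·|u|) = 3|u − 9|/(9|u|).
Restrict δ ≤ 9/2. Then |u − 9| < 9/2 gives |u| > 9/2, so 9|u| > 81/2.
Then |3/u − (1/3)| < 3|u − 9|/(81/2), which is < ϵ when |u − 9| < (27/2)ϵ.
Take δ = min(9/2, (27/2)ϵ). Then 0 < |u − 9| < δ gives both |u − 9| < 9/2 and |u − 9| < (27/2)ϵ, so |3/u − (1/3)| < ϵ.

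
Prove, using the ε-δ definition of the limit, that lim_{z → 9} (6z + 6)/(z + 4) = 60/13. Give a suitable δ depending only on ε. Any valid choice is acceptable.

Let ε > 0. We want δ > 0 with 0 < |z − 9| < δ ⇒ |(6z + 6)/(z + 4) − (60/13)| < ε.
Combining over a common denominator, (6z + 6)/(z + 4) − (60/13) = [(6z + 6)·13 − 60·(z + 4)] / [13·(z + 4)] = 18(z − 9) / (13(z + 4)).
So |(6z + 6)/(z + 4) − (60/13)| = 18|z − 9| / (13·|z + 4|).
Restrict δ ≤ 13/2. Then |z − 9| < 13/2 gives |z + 4| = |(z − 9) + 13| ≥ 13 − 13/2 = 13/2.
Hence |(6z + 6)/(z + 4) − (60/13)| < 18|z − 9|/(13·(13/2)) = (36/169)|z − 9|, which is < ε once |z − 9| < (169/36)ε.
Take δ = min(13/2, (169/36)ε). Then 0 < |z − 9| < δ forces both bounds, so |(6z + 6)/(z + 4) − (60/13)| < ε.

δ = min(13/2, (169/36)ε)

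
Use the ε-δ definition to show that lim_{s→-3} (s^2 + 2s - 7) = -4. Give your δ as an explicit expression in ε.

δ = min(1, ε/5)

Fix ε > 0. We want δ > 0 such that 0 < |s + 3| < δ implies |(s^2 + 2s - 7) + 4| < ε.
(s^2 + 2s - 7) + 4 = s^2 + 2s - 3 = (s + 3)(s - 1).
So |(s^2 + 2s - 7) + 4| = |s + 3|·|s - 1|.
Require δ ≤ 1. Then |s + 3| < 1 gives |s| < 4, and by the triangle inequality |s - 1| ≤ 4 + 1 = 5.
Hence |(s^2 + 2s - 7) + 4| ≤ 5|s + 3| < ε provided |s + 3| < ε/5.
Choosing δ = min(1, ε/5) ensures both conditions, hence |(s^2 + 2s - 7) + 4| < ε.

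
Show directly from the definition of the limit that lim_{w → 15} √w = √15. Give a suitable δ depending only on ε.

Let ε > 0. We want δ > 0 such that 0 < |w − 15| < δ implies |√w − √15| < ε.
Multiplying by the conjugate, |√w − √15| = |w − 15|/(√w + √15).
Restrict δ ≤ 15 so that |w − 15| < 15 forces w > 0, and then √w + √15 > √15.
Hence |√w − √15| < |w − 15|/√15, which is < ε once |w − 15| < √15·ε.
Take δ = min(15, √15·ε). If 0 < |w − 15| < δ then w > 0 and |√w − √15| < |w − 15|/√15 < ε.

δ = min(15, √15·ε)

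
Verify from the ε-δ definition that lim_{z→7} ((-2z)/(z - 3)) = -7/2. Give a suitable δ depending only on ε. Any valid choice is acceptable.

Suppose ε > 0. We want δ > 0 with 0 < |z − 7| < δ ⇒ |(-2z)/(z - 3) + 7/2| < ε.
Combining over a common denominator, (-2z)/(z - 3) + 7/2 = [(-2z)·4 − (-14)·(z - 3)] / [4·(z - 3)] = 6(z − 7) / (4(z - 3)).
So |(-2z)/(z - 3) + 7/2| = 6|z − 7| / (4·|z − 3|).
Require δ ≤ 2, so |z − 3| ≥ |4| − |z − 7| > 4 − 2 = 2.
Hence |(-2z)/(z - 3) + 7/2| < 6|z − 7|/(4·2) = (3/4)|z − 7|, which is < ε once |z − 7| < (4/3)ε.
Take δ = min(2, (4/3)ε). Then 0 < |z − 7| < δ forces both bounds, so |(-2z)/(z - 3) + 7/2| < ε.

δ = min(2, (4/3)ε)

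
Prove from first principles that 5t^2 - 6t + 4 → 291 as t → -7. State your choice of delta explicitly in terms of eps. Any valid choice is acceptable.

Let eps > 0 be given. We want delta > 0 such that 0 < |t + 7| < delta implies |(5t^2 - 6t + 4) − 291| < eps.
(5t^2 - 6t + 4) − 291 = 5t^2 - 6t - 287 = (t + 7)(5t - 41).
So |(5t^2 - 6t + 4) − 291| = |t + 7|·|5t - 41|.
Assume first that |t + 7| < 2, so |t| < 9. Then |5t - 41| ≤ 5·9 + 41 = 86.
Hence |(5t^2 - 6t + 4) − 291| ≤ 86|t + 7| < eps provided |t + 7| < eps/86.
Take delta = min(2, eps/86). Then 0 < |t + 7| < delta gives both |t + 7| < 2 and |t + 7| < eps/86, so |(5t^2 - 6t + 4) − 291| < eps.

delta = min(2, eps/86)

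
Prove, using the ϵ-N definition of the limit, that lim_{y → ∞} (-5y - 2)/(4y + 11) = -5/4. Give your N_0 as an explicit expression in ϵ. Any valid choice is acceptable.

N_0 = (47/16)/ϵ

Let ϵ > 0. We seek N_0 > 0 such that y > N_0 implies |(-5y - 2)/(4y + 11) + 5/4| < ϵ.
(-5y - 2)/(4y + 11) + 5/4 = (4(-5y - 2) − (-5)(4y + 11)) / (4(4y + 11)) = 47/(4(4y + 11)).
For y > 0 we have 4y + 11 > 4y, so |(-5y - 2)/(4y + 11) + 5/4| = 47/(4(4y + 11)) < 47/(4·4y) = (47/16)/y.
Thus |(-5y - 2)/(4y + 11) + 5/4| < ϵ whenever y > (47/16)/ϵ.
Take N_0 = (47/16)/ϵ. If y > N_0 then |(-5y - 2)/(4y + 11) + 5/4| < (47/16)/y < ϵ.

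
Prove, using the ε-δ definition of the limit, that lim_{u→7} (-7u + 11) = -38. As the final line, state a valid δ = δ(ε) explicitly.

δ = ε/7

Fix ε > 0. We need δ > 0 so that 0 < |u − 7| < δ implies |(-7u + 11) + 38| < ε.
|(-7u + 11) + 38| = |-7u + 49| = 7|u − 7|.
So 7|u − 7| < ε exactly when |u − 7| < ε/7.
Choosing δ = ε/7 gives |(-7u + 11) + 38| = 7|u − 7| < ε whenever |u − 7| < δ.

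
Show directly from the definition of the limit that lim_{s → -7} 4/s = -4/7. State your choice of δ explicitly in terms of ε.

Let ε > 0 be given. We seek δ > 0 such that 0 < |s + 7| < δ implies |4/s + 4/7| < ε.
|4/s + 4/7| = 4·|-7 − s|/(7·|s|) = 4|s + 7|/(7|s|).
Require δ ≤ 7/2 so that |s| > 7 − 7/2 = 7/2, hence 7|s| > 49/2.
Then |4/s + 4/7| < 4|s + 7|/(49/2), which is < ε when |s + 7| < (49/8)ε.
Take δ = min(7/2, (49/8)ε). Then 0 < |s + 7| < δ gives both |s + 7| < 7/2 and |s + 7| < (49/8)ε, so |4/s + 4/7| < ε.

δ = min(7/2, (49/8)ε)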